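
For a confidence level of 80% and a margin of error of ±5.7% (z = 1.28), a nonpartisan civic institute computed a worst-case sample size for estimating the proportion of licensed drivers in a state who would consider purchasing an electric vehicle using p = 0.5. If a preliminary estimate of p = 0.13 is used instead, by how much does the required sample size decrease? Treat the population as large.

69

Conservative (p = 0.5): n = 1.28² × 0.25 / 0.057² ≈ 126.07 → 127.
Using p = 0.13: p(1−p) = 0.1131, so n = 1.28² × 0.1131 / 0.057² ≈ 57.03 → 58.
Reduction: 127 − 58 = 69.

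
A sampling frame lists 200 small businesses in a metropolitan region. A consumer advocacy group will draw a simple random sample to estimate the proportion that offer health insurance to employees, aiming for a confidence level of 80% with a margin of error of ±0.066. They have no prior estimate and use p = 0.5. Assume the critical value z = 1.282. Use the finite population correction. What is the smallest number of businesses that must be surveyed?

65

Unadjusted: n₀ = 1.282² × 0.50 × 0.50 / 0.066² ≈ 94.33, so n₀ = 95.
Finite population correction with N = 200: n = n₀ / (1 + (n₀−1)/N) = 95 / (1 + 94/200) = 95 / 1.4700 ≈ 64.63.
Rounding up, n = 65.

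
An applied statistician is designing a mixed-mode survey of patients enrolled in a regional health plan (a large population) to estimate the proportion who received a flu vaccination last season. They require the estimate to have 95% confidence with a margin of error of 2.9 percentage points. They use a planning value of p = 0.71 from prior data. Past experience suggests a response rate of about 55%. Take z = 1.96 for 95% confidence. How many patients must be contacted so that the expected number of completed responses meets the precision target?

1711

Completed interviews needed: n₀ = 1.96² × 0.2059 / 0.029² ≈ 940.53 → 941.
At a 55% response rate, contacts needed = 941 / 0.55 ≈ 1710.91 → 1711.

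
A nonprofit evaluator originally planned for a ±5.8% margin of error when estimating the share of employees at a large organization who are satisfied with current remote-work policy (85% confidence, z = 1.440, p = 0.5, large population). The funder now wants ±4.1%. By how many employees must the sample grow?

At ±5.8%: n = 1.440² × 0.2500 / 0.058² ≈ 154.10 → 155.
At ±4.1%: n = 1.440² × 0.2500 / 0.041² ≈ 308.39 → 309.
Additional respondents: 309 − 155 = 154.

154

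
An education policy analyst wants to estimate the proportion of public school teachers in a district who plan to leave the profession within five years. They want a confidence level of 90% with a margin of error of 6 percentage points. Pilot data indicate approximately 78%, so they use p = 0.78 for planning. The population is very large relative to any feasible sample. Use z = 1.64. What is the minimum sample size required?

With p = 0.78, p(1−p) = 0.1716.
n = z²·p(1−p)/E² = 1.64² × 0.1716 / 0.060² = 2.6896 × 0.1716 / 0.003600 ≈ 128.20.
Rounding up gives n = 129.

129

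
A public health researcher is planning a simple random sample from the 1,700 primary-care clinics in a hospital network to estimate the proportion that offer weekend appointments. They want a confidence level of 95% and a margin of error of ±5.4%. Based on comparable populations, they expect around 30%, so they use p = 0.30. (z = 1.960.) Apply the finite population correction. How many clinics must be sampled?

Unadjusted: n₀ = 1.960² × 0.30 × 0.70 / 0.054² ≈ 276.66, so n₀ = 277.
Finite population correction with N = 1,700: n = n₀ / (1 + (n₀−1)/N) = 277 / (1 + 276/1700) = 277 / 1.1624 ≈ 238.31.
Rounding up, n = 239.

239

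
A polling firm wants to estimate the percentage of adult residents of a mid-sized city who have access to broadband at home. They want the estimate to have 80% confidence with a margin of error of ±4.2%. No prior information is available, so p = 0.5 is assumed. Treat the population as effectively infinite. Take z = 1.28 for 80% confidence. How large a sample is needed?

233

With p = 0.5, p(1−p) = 0.25.
n = z²·p(1−p)/E² = 1.28² × 0.2500 / 0.042² = 1.6384 × 0.2500 / 0.001764 ≈ 232.20.
Rounding up gives n = 233.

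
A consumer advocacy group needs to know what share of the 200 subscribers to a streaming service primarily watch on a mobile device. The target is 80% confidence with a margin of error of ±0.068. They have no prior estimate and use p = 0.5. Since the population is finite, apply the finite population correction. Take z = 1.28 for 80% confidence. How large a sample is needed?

62

Unadjusted: n₀ = 1.28² × 0.50 × 0.50 / 0.068² ≈ 88.58, so n₀ = 89.
Finite population correction with N = 200: n = n₀ / (1 + (n₀−1)/N) = 89 / (1 + 88/200) = 89 / 1.4400 ≈ 61.81.
Rounding up, n = 62.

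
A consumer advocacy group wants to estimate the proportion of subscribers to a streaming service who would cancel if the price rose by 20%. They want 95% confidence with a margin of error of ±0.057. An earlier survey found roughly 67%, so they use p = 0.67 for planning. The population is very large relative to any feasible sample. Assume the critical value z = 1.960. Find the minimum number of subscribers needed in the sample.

With p = 0.67, p(1−p) = 0.2211.
n = z²·p(1−p)/E² = 1.960² × 0.2211 / 0.057² = 3.8416 × 0.2211 / 0.003249 ≈ 261.43.
Rounding up gives n = 262.

262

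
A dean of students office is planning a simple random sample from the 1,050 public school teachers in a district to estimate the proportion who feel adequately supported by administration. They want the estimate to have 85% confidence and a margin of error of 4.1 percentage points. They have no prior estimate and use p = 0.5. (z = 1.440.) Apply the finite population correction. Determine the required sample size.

Unadjusted: n₀ = 1.440² × 0.50 × 0.50 / 0.041² ≈ 308.39, so n₀ = 309.
Finite population correction with N = 1,050: n = n₀ / (1 + (n₀−1)/N) = 309 / (1 + 308/1050) = 309 / 1.2933 ≈ 238.92.
Rounding up, n = 239.

239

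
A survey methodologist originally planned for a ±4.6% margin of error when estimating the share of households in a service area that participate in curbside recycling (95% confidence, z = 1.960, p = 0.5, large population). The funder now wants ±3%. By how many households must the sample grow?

At ±4.6%: n = 1.960² × 0.2500 / 0.046² ≈ 453.88 → 454.
At ±3%: n = 1.960² × 0.2500 / 0.030² ≈ 1067.11 → 1068.
Additional respondents: 1068 − 454 = 614.

614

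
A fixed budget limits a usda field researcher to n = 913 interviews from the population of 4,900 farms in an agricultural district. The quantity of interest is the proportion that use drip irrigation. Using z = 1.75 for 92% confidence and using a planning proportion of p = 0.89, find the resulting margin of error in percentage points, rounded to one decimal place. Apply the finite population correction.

1.6

Finite-population factor: (N−n)/(N−1) = (4900−913)/(4900−1) = 0.8138.
SE(p̂) = √[p(1−p)/n · (N−n)/(N−1)] = √[0.0979/913 × 0.8138] = 0.00934.
E = z × SE = 1.75 × 0.00934 = 0.01635 ≈ 1.6 percentage points.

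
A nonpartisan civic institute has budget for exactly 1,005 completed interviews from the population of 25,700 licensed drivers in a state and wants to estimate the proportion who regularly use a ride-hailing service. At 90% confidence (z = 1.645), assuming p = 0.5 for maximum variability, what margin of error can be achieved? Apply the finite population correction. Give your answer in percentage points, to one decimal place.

Finite-population factor: (N−n)/(N−1) = (25700−1005)/(25700−1) = 0.9609.
SE(p̂) = √[p(1−p)/n · (N−n)/(N−1)] = √[0.2500/1005 × 0.9609] = 0.01546.
E = z × SE = 1.645 × 0.01546 = 0.02543 ≈ 2.5 percentage points.

2.5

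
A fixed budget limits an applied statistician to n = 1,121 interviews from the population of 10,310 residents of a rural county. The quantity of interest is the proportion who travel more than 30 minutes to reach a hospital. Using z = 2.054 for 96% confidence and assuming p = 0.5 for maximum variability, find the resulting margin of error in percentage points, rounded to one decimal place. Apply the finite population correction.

2.9

Finite-population factor: (N−n)/(N−1) = (10310−1121)/(10310−1) = 0.8914.
SE(p̂) = √[p(1−p)/n · (N−n)/(N−1)] = √[0.2500/1121 × 0.8914] = 0.01410.
E = z × SE = 2.054 × 0.01410 = 0.02896 ≈ 2.9 percentage points.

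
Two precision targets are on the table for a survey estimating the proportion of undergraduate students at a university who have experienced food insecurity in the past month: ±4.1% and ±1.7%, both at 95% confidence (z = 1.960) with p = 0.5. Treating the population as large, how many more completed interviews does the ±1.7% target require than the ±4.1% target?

At ±4.1%: n = 1.960² × 0.2500 / 0.041² ≈ 571.33 → 572.
At ±1.7%: n = 1.960² × 0.2500 / 0.017² ≈ 3323.18 → 3324.
Additional respondents: 3324 − 572 = 2752.

2752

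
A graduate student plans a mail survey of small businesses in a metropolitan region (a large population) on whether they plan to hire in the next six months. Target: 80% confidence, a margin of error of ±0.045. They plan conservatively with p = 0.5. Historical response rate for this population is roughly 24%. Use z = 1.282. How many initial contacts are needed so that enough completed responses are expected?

Completed interviews needed: n₀ = 1.282² × 0.2500 / 0.045² ≈ 202.90 → 203.
At a 24% response rate, contacts needed = 203 / 0.24 ≈ 845.83 → 846.

846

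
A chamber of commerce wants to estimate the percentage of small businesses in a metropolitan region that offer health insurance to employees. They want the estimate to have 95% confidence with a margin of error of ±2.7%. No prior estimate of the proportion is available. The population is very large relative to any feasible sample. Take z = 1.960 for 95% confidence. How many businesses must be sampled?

With no prior estimate, use p = 0.5, giving p(1−p) = 0.25.
n = z²·p(1−p)/E² = 1.960² × 0.2500 / 0.027² = 3.8416 × 0.2500 / 0.000729 ≈ 1317.42.
Rounding up gives n = 1318.

1318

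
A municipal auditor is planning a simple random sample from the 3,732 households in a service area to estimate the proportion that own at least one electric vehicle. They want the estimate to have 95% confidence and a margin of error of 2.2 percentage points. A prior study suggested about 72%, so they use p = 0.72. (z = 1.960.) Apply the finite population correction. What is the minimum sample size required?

Unadjusted: n₀ = 1.960² × 0.72 × 0.28 / 0.022² ≈ 1600.14, so n₀ = 1601.
Finite population correction with N = 3,732: n = n₀ / (1 + (n₀−1)/N) = 1601 / (1 + 1600/3732) = 1601 / 1.4287 ≈ 1120.58.
Rounding up, n = 1121.

1121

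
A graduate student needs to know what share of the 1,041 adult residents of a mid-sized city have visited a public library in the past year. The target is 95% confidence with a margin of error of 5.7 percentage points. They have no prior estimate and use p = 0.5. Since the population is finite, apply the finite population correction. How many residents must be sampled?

231

For 95% confidence, z = 1.960.
Unadjusted: n₀ = 1.960² × 0.50 × 0.50 / 0.057² ≈ 295.60, so n₀ = 296.
Finite population correction with N = 1,041: n = n₀ / (1 + (n₀−1)/N) = 296 / (1 + 295/1041) = 296 / 1.2834 ≈ 230.64.
Rounding up, n = 231.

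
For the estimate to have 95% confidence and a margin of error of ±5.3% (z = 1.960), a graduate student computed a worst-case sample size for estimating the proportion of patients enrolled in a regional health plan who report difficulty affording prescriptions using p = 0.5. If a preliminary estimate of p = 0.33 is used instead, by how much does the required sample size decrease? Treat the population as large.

Conservative (p = 0.5): n = 1.960² × 0.25 / 0.053² ≈ 341.90 → 342.
Using p = 0.33: p(1−p) = 0.2211, so n = 1.960² × 0.2211 / 0.053² ≈ 302.38 → 303.
Reduction: 342 − 303 = 39.

39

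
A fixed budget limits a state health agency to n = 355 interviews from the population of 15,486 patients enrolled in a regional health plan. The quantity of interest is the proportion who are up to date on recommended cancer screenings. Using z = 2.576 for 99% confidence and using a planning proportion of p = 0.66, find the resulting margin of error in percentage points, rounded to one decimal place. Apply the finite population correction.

6.4

Finite-population factor: (N−n)/(N−1) = (15486−355)/(15486−1) = 0.9771.
SE(p̂) = √[p(1−p)/n · (N−n)/(N−1)] = √[0.2244/355 × 0.9771] = 0.02485.
E = z × SE = 2.576 × 0.02485 = 0.06402 ≈ 6.4 percentage points.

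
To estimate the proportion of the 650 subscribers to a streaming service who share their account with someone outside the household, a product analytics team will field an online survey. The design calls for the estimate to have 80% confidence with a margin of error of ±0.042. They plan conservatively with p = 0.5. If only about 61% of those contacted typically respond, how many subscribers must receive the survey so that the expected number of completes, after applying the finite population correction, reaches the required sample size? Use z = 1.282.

282

Completed interviews needed (unadjusted): n₀ = 1.282² × 0.2500 / 0.042² ≈ 232.93 → 233.
FPC for N = 650: n = 233 / (1 + 232/650) = 233 / 1.3569 ≈ 171.71 → 172.
At a 61% response rate, contacts needed = 172 / 0.61 ≈ 281.97 → 282.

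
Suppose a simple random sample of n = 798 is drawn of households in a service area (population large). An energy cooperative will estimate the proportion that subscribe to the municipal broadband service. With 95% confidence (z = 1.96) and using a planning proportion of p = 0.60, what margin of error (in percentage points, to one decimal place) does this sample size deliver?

3.4

SE(p̂) = √[p(1−p)/n] = √[0.2400/798] = 0.01734.
E = z × SE = 1.96 × 0.01734 = 0.03399, or 3.4 percentage points.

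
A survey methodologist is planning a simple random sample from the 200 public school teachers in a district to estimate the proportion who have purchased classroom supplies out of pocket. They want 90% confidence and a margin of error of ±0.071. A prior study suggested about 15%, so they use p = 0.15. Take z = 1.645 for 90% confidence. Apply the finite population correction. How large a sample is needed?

52

Unadjusted: n₀ = 1.645² × 0.15 × 0.85 / 0.071² ≈ 68.44, so n₀ = 69.
Finite population correction with N = 200: n = n₀ / (1 + (n₀−1)/N) = 69 / (1 + 68/200) = 69 / 1.3400 ≈ 51.49.
Rounding up, n = 52.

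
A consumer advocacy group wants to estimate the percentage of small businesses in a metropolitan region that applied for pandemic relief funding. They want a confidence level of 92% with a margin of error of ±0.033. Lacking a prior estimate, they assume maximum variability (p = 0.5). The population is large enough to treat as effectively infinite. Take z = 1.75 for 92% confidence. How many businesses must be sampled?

With p = 0.5, p(1−p) = 0.25.
n = z²·p(1−p)/E² = 1.75² × 0.2500 / 0.033² = 3.0625 × 0.2500 / 0.001089 ≈ 703.05.
Rounding up gives n = 704.

704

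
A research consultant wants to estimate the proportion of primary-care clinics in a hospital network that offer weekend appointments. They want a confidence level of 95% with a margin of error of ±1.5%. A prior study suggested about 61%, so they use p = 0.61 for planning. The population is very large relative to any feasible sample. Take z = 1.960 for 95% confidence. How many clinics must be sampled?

4062

With p = 0.61, p(1−p) = 0.2379.
n = z²·p(1−p)/E² = 1.960² × 0.2379 / 0.015² = 3.8416 × 0.2379 / 0.000225 ≈ 4061.85.
Rounding up gives n = 4062.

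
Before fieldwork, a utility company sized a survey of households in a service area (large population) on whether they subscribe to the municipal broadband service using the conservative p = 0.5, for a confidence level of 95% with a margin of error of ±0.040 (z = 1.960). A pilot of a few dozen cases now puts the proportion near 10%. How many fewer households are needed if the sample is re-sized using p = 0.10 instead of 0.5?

Conservative (p = 0.5): n = 1.960² × 0.25 / 0.040² ≈ 600.25 → 601.
Using p = 0.10: p(1−p) = 0.0900, so n = 1.960² × 0.0900 / 0.040² ≈ 216.09 → 217.
Reduction: 601 − 217 = 384.

384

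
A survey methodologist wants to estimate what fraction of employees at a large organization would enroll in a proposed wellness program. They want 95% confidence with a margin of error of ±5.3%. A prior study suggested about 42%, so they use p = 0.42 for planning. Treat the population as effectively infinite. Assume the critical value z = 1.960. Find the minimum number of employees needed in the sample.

With p = 0.42, p(1−p) = 0.2436.
n = z²·p(1−p)/E² = 1.960² × 0.2436 / 0.053² = 3.8416 × 0.2436 / 0.002809 ≈ 333.15.
Rounding up gives n = 334.

334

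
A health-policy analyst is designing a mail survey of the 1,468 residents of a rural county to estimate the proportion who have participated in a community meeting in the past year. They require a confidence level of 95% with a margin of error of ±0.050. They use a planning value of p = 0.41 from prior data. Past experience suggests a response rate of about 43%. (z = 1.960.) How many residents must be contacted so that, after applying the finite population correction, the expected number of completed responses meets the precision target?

Completed interviews needed (unadjusted): n₀ = 1.960² × 0.2419 / 0.050² ≈ 371.71 → 372.
FPC for N = 1,468: n = 372 / (1 + 371/1468) = 372 / 1.2527 ≈ 296.95 → 297.
At a 43% response rate, contacts needed = 297 / 0.43 ≈ 690.70 → 691.

691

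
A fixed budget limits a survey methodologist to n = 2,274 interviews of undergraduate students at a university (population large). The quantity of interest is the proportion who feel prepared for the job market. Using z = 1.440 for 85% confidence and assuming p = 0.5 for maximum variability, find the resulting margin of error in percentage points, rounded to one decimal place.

SE(p̂) = √[p(1−p)/n] = √[0.2500/2274] = 0.01049.
E = z × SE = 1.440 × 0.01049 = 0.01510, or 1.5 percentage points.

1.5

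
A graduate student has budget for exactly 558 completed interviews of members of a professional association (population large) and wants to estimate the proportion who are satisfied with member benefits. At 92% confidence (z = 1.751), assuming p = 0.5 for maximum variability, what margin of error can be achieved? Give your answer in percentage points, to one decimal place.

3.7

SE(p̂) = √[p(1−p)/n] = √[0.2500/558] = 0.02117.
E = z × SE = 1.751 × 0.02117 = 0.03706, or 3.7 percentage points.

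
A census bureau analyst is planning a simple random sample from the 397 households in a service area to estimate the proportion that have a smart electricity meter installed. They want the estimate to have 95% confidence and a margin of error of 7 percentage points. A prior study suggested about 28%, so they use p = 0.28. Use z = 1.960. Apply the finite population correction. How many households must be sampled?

Unadjusted: n₀ = 1.960² × 0.28 × 0.72 / 0.070² ≈ 158.05, so n₀ = 159.
Finite population correction with N = 397: n = n₀ / (1 + (n₀−1)/N) = 159 / (1 + 158/397) = 159 / 1.3980 ≈ 113.74.
Rounding up, n = 114.

114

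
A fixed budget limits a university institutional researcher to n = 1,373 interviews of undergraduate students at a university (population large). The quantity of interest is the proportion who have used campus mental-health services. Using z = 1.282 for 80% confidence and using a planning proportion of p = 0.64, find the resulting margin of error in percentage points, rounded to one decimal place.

1.7

SE(p̂) = √[p(1−p)/n] = √[0.2304/1373] = 0.01295.
E = z × SE = 1.282 × 0.01295 = 0.01661, or 1.7 percentage points.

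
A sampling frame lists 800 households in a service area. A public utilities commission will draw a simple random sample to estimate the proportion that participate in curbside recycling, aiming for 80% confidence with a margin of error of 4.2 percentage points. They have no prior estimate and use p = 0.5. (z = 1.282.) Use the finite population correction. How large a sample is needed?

Unadjusted: n₀ = 1.282² × 0.50 × 0.50 / 0.042² ≈ 232.93, so n₀ = 233.
Finite population correction with N = 800: n = n₀ / (1 + (n₀−1)/N) = 233 / (1 + 232/800) = 233 / 1.2900 ≈ 180.62.
Rounding up, n = 181.

181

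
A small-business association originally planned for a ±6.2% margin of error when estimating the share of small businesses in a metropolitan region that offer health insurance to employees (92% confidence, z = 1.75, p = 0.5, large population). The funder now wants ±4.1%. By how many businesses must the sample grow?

256

At ±6.2%: n = 1.75² × 0.2500 / 0.062² ≈ 199.17 → 200.
At ±4.1%: n = 1.75² × 0.2500 / 0.041² ≈ 455.46 → 456.
Additional respondents: 456 − 200 = 256.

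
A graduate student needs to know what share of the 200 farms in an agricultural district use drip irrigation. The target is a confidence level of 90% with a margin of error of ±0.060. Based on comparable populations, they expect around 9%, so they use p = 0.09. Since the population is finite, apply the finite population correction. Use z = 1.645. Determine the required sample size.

48

Unadjusted: n₀ = 1.645² × 0.09 × 0.91 / 0.060² ≈ 61.56, so n₀ = 62.
Finite population correction with N = 200: n = n₀ / (1 + (n₀−1)/N) = 62 / (1 + 61/200) = 62 / 1.3050 ≈ 47.51.
Rounding up, n = 48.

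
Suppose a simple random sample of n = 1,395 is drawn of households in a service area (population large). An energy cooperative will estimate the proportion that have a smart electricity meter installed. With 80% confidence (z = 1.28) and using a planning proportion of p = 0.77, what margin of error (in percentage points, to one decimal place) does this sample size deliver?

1.4

SE(p̂) = √[p(1−p)/n] = √[0.1771/1395] = 0.01127.
E = z × SE = 1.28 × 0.01127 = 0.01442, or 1.4 percentage points.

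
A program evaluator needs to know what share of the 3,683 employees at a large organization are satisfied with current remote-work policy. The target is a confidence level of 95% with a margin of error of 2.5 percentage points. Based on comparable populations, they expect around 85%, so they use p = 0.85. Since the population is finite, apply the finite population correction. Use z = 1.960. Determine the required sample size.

647

Unadjusted: n₀ = 1.960² × 0.85 × 0.15 / 0.025² ≈ 783.69, so n₀ = 784.
Finite population correction with N = 3,683: n = n₀ / (1 + (n₀−1)/N) = 784 / (1 + 783/3683) = 784 / 1.2126 ≈ 646.55.
Rounding up, n = 647.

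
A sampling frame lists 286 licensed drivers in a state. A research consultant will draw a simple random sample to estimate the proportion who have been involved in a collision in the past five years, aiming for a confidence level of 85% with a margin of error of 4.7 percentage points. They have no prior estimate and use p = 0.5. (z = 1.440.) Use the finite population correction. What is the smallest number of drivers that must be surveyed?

Unadjusted: n₀ = 1.440² × 0.50 × 0.50 / 0.047² ≈ 234.68, so n₀ = 235.
Finite population correction with N = 286: n = n₀ / (1 + (n₀−1)/N) = 235 / (1 + 234/286) = 235 / 1.8182 ≈ 129.25.
Rounding up, n = 130.

130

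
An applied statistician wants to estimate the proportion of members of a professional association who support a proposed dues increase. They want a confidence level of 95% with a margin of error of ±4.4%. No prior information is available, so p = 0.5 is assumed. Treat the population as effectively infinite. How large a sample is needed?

For 95% confidence, z = 1.960.
With p = 0.5, p(1−p) = 0.25.
n = z²·p(1−p)/E² = 1.960² × 0.2500 / 0.044² = 3.8416 × 0.2500 / 0.001936 ≈ 496.07.
Rounding up gives n = 497.

497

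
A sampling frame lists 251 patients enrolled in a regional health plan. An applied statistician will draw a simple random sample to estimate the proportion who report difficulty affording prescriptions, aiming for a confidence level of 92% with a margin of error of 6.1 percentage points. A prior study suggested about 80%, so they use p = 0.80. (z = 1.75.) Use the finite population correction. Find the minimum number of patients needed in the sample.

87

Unadjusted: n₀ = 1.75² × 0.80 × 0.20 / 0.061² ≈ 131.69, so n₀ = 132.
Finite population correction with N = 251: n = n₀ / (1 + (n₀−1)/N) = 132 / (1 + 131/251) = 132 / 1.5219 ≈ 86.73.
Rounding up, n = 87.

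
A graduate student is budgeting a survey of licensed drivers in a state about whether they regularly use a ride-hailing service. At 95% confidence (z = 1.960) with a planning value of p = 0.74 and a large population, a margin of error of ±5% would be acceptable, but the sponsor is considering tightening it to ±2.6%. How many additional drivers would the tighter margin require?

At ±5%: n = 1.960² × 0.1924 / 0.050² ≈ 295.65 → 296.
At ±2.6%: n = 1.960² × 0.1924 / 0.026² ≈ 1093.38 → 1094.
Additional respondents: 1094 − 296 = 798.

798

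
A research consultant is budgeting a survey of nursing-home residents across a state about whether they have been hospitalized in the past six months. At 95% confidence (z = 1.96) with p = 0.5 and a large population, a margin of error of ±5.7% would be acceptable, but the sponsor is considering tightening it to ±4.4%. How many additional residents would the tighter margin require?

At ±5.7%: n = 1.96² × 0.2500 / 0.057² ≈ 295.60 → 296.
At ±4.4%: n = 1.96² × 0.2500 / 0.044² ≈ 496.07 → 497.
Additional respondents: 497 − 296 = 201.

201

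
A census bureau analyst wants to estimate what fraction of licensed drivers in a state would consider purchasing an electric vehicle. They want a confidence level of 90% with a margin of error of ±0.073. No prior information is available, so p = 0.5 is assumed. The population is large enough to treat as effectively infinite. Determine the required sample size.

127

For 90% confidence, z = 1.64.
With p = 0.5, p(1−p) = 0.25.
n = z²·p(1−p)/E² = 1.64² × 0.2500 / 0.073² = 2.6896 × 0.2500 / 0.005329 ≈ 126.18.
Rounding up gives n = 127.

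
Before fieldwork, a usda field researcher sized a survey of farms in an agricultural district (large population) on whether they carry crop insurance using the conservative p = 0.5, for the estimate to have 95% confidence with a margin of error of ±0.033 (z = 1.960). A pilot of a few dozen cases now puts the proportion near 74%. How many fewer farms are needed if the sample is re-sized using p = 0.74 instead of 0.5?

203

Conservative (p = 0.5): n = 1.960² × 0.25 / 0.033² ≈ 881.91 → 882.
Using p = 0.74: p(1−p) = 0.1924, so n = 1.960² × 0.1924 / 0.033² ≈ 678.72 → 679.
Reduction: 882 − 679 = 203.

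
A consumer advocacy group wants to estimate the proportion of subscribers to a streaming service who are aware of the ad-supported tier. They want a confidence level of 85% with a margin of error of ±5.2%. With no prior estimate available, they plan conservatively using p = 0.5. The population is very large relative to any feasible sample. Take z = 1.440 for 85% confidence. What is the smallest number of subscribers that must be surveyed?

With p = 0.5, p(1−p) = 0.25.
n = z²·p(1−p)/E² = 1.440² × 0.2500 / 0.052² = 2.0736 × 0.2500 / 0.002704 ≈ 191.72.
Rounding up gives n = 192.

192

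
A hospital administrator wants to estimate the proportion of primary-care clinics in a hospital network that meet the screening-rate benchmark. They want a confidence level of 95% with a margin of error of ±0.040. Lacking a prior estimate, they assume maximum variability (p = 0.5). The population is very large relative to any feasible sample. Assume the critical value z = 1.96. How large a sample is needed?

With p = 0.5, p(1−p) = 0.25.
n = z²·p(1−p)/E² = 1.96² × 0.2500 / 0.040² = 3.8416 × 0.2500 / 0.001600 ≈ 600.25.
Rounding up gives n = 601.

601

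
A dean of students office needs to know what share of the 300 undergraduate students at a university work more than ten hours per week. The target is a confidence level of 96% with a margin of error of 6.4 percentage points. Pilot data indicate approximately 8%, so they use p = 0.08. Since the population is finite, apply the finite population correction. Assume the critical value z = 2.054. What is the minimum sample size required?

Unadjusted: n₀ = 2.054² × 0.08 × 0.92 / 0.064² ≈ 75.81, so n₀ = 76.
Finite population correction with N = 300: n = n₀ / (1 + (n₀−1)/N) = 76 / (1 + 75/300) = 76 / 1.2500 ≈ 60.80.
Rounding up, n = 61.

61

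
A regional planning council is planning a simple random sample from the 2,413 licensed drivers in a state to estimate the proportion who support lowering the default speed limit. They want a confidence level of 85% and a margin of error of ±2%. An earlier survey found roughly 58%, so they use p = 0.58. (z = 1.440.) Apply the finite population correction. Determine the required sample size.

Unadjusted: n₀ = 1.440² × 0.58 × 0.42 / 0.020² ≈ 1262.82, so n₀ = 1263.
Finite population correction with N = 2,413: n = n₀ / (1 + (n₀−1)/N) = 1263 / (1 + 1262/2413) = 1263 / 1.5230 ≈ 829.28.
Rounding up, n = 830.

830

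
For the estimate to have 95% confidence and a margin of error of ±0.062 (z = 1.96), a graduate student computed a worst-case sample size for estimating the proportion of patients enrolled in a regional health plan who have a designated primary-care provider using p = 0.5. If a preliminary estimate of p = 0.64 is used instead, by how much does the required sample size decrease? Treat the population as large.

19

Conservative (p = 0.5): n = 1.96² × 0.25 / 0.062² ≈ 249.84 → 250.
Using p = 0.64: p(1−p) = 0.2304, so n = 1.96² × 0.2304 / 0.062² ≈ 230.26 → 231.
Reduction: 250 − 231 = 19.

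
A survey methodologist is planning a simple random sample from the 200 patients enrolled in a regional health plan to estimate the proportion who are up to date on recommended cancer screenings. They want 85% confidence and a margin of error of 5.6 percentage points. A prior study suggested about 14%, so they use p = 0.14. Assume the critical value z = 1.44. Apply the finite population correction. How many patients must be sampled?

Unadjusted: n₀ = 1.44² × 0.14 × 0.86 / 0.056² ≈ 79.61, so n₀ = 80.
Finite population correction with N = 200: n = n₀ / (1 + (n₀−1)/N) = 80 / (1 + 79/200) = 80 / 1.3950 ≈ 57.35.
Rounding up, n = 58.

58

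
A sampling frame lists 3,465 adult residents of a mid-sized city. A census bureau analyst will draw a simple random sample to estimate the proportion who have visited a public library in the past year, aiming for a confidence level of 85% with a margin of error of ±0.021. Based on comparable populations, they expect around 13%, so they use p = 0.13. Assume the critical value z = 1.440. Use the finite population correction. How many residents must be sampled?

462

Unadjusted: n₀ = 1.440² × 0.13 × 0.87 / 0.021² ≈ 531.80, so n₀ = 532.
Finite population correction with N = 3,465: n = n₀ / (1 + (n₀−1)/N) = 532 / (1 + 531/3465) = 532 / 1.1532 ≈ 461.31.
Rounding up, n = 462.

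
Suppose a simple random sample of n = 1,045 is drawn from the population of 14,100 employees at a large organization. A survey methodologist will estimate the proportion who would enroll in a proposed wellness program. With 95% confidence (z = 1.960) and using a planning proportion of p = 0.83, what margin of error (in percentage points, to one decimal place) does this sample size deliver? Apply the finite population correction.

2.2

Finite-population factor: (N−n)/(N−1) = (14100−1045)/(14100−1) = 0.9260.
SE(p̂) = √[p(1−p)/n · (N−n)/(N−1)] = √[0.1411/1045 × 0.9260] = 0.01118.
E = z × SE = 1.960 × 0.01118 = 0.02192 ≈ 2.2 percentage points.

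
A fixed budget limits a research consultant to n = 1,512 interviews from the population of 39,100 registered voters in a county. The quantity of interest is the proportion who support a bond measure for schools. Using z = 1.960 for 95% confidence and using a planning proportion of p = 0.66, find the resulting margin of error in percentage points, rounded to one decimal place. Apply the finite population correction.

Finite-population factor: (N−n)/(N−1) = (39100−1512)/(39100−1) = 0.9614.
SE(p̂) = √[p(1−p)/n · (N−n)/(N−1)] = √[0.2244/1512 × 0.9614] = 0.01194.
E = z × SE = 1.960 × 0.01194 = 0.02341 ≈ 2.3 percentage points.

2.3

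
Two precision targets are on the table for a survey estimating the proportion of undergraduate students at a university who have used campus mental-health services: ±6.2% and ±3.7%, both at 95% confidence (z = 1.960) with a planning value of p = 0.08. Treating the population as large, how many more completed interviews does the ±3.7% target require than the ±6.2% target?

At ±6.2%: n = 1.960² × 0.0736 / 0.062² ≈ 73.55 → 74.
At ±3.7%: n = 1.960² × 0.0736 / 0.037² ≈ 206.53 → 207.
Additional respondents: 207 − 74 = 133.

133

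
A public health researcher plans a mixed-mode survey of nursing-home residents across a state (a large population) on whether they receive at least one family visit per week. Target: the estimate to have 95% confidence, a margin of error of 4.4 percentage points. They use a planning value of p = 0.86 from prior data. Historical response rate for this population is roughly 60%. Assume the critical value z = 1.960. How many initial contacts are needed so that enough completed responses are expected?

399

Completed interviews needed: n₀ = 1.960² × 0.1204 / 0.044² ≈ 238.91 → 239.
At a 60% response rate, contacts needed = 239 / 0.60 ≈ 398.33 → 399.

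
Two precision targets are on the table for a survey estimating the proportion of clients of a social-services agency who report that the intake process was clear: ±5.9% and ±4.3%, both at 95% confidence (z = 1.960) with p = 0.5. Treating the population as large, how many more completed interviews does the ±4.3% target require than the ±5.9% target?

At ±5.9%: n = 1.960² × 0.2500 / 0.059² ≈ 275.90 → 276.
At ±4.3%: n = 1.960² × 0.2500 / 0.043² ≈ 519.42 → 520.
Additional respondents: 520 − 276 = 244.

244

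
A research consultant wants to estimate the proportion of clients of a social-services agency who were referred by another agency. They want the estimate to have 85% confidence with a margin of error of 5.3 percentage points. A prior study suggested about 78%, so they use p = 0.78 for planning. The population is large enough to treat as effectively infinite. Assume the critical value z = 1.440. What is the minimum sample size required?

127

With p = 0.78, p(1−p) = 0.1716.
n = z²·p(1−p)/E² = 1.440² × 0.1716 / 0.053² = 2.0736 × 0.1716 / 0.002809 ≈ 126.67.
Rounding up gives n = 127.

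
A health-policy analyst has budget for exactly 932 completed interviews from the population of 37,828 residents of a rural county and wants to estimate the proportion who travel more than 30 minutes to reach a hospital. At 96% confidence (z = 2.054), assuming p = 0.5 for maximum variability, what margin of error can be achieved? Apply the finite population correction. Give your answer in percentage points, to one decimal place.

Finite-population factor: (N−n)/(N−1) = (37828−932)/(37828−1) = 0.9754.
SE(p̂) = √[p(1−p)/n · (N−n)/(N−1)] = √[0.2500/932 × 0.9754] = 0.01618.
E = z × SE = 2.054 × 0.01618 = 0.03322 ≈ 3.3 percentage points.

3.3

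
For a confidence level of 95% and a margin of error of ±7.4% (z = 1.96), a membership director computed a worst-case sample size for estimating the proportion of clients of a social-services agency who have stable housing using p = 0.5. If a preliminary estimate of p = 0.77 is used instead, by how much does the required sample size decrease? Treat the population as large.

Conservative (p = 0.5): n = 1.96² × 0.25 / 0.074² ≈ 175.38 → 176.
Using p = 0.77: p(1−p) = 0.1771, so n = 1.96² × 0.1771 / 0.074² ≈ 124.24 → 125.
Reduction: 176 − 125 = 51.

51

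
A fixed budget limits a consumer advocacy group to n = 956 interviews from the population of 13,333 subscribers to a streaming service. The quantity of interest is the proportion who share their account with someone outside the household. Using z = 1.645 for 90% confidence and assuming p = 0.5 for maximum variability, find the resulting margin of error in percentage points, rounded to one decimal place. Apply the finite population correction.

2.6

Finite-population factor: (N−n)/(N−1) = (13333−956)/(13333−1) = 0.9284.
SE(p̂) = √[p(1−p)/n · (N−n)/(N−1)] = √[0.2500/956 × 0.9284] = 0.01558.
E = z × SE = 1.645 × 0.01558 = 0.02563 ≈ 2.6 percentage points.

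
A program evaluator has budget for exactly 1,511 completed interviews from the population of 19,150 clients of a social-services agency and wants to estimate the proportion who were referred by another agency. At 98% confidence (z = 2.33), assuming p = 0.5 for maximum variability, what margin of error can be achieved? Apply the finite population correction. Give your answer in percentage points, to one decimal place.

2.9

Finite-population factor: (N−n)/(N−1) = (19150−1511)/(19150−1) = 0.9211.
SE(p̂) = √[p(1−p)/n · (N−n)/(N−1)] = √[0.2500/1511 × 0.9211] = 0.01235.
E = z × SE = 2.33 × 0.01235 = 0.02876 ≈ 2.9 percentage points.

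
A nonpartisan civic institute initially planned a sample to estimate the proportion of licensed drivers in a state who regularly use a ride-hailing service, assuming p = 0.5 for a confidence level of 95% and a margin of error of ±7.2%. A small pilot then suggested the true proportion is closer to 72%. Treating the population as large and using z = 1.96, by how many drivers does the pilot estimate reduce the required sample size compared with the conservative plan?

36

Conservative (p = 0.5): n = 1.96² × 0.25 / 0.072² ≈ 185.26 → 186.
Using p = 0.72: p(1−p) = 0.2016, so n = 1.96² × 0.2016 / 0.072² ≈ 149.40 → 150.
Reduction: 186 − 150 = 36.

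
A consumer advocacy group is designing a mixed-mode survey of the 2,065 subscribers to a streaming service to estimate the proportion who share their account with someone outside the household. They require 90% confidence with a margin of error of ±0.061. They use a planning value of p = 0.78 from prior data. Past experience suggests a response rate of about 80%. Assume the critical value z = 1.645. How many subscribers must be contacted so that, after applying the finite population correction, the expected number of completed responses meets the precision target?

Completed interviews needed (unadjusted): n₀ = 1.645² × 0.1716 / 0.061² ≈ 124.79 → 125.
FPC for N = 2,065: n = 125 / (1 + 124/2065) = 125 / 1.0600 ≈ 117.92 → 118.
At an 80% response rate, contacts needed = 118 / 0.80 ≈ 147.50 → 148.

148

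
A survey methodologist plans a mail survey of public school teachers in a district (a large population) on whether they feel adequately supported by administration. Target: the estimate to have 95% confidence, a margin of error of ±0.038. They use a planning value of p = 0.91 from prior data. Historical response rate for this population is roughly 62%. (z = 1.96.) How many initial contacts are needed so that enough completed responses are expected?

352

Completed interviews needed: n₀ = 1.96² × 0.0819 / 0.038² ≈ 217.89 → 218.
At a 62% response rate, contacts needed = 218 / 0.62 ≈ 351.61 → 352.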